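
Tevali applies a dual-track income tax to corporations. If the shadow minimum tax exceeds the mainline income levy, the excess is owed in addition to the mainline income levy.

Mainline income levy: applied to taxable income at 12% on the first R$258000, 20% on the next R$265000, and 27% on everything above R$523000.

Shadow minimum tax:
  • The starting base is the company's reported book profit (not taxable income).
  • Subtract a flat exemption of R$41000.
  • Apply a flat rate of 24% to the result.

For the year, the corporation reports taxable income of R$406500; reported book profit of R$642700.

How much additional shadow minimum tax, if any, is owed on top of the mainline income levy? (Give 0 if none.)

R$83748

Mainline income levy:
  R$258000 × 12% = R$30960
  R$148500 × 20% = R$29700
  → R$60660

Shadow minimum tax:
  Base (reported book profit): R$642700
  Less exemption R$41000 → base R$601700
  R$601700 × 24% = R$144408

Excess of shadow minimum tax over mainline income levy: R$144408 − R$60660 = R$83748.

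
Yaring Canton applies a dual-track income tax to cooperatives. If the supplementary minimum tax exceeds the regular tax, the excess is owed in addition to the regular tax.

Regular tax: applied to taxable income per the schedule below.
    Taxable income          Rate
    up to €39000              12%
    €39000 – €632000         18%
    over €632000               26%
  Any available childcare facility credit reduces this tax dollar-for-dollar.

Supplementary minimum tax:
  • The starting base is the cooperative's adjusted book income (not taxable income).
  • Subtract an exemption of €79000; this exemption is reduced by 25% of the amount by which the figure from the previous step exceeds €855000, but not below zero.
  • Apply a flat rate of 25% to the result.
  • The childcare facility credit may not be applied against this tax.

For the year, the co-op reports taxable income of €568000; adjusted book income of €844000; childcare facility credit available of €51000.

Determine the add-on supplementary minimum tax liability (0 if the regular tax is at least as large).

€142350

Regular tax:
  €39000 × 12% = €4680
  €529000 × 18% = €95220
  → €99900
  Less childcare facility credit €51000 → €48900

Supplementary minimum tax:
  Base (adjusted book income): €844000
  Exemption: €844000 ≤ €855000, so full €79000 applies
  Base: €844000 − €79000 = €765000
  €765000 × 25% = €191250

Excess of supplementary minimum tax over regular tax: €191250 − €48900 = €142350.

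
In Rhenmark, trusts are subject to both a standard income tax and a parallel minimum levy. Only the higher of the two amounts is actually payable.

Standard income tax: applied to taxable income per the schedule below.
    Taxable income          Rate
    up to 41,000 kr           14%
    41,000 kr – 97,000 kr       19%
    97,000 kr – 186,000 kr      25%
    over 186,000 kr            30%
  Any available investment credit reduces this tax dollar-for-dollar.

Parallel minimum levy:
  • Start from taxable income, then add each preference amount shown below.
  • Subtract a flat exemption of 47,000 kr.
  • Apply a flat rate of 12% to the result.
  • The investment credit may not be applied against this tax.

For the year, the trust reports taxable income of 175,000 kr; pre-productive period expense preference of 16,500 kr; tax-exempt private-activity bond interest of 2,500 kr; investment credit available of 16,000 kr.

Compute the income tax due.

19,880 kr

Standard income tax:
  41,000 kr × 14% = 5,740 kr
  56,000 kr × 19% = 10,640 kr
  78,000 kr × 25% = 19,500 kr
  → 35,880 kr
  Less investment credit 16,000 kr → 19,880 kr

Parallel minimum levy:
  Adjusted income: 175,000 kr + 16,500 kr + 2,500 kr = 194,000 kr
  Less exemption 47,000 kr → base 147,000 kr
  147,000 kr × 12% = 17,640 kr

19,880 kr > 17,640 kr, so the standard income tax governs.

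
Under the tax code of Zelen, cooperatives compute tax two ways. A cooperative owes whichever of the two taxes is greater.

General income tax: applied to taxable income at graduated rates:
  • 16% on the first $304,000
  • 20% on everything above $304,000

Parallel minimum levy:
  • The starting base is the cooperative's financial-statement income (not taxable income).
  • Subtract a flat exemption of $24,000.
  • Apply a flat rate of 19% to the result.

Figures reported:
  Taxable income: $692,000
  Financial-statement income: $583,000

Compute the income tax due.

Parallel minimum levy:
  Base (financial-statement income): $583,000
  Less exemption $24,000 → base $559,000
  $559,000 × 19% = $106,210

General income tax:
  $304,000 × 16% = $48,640
  $388,000 × 20% = $77,600
  → $126,240

$126,240 > $106,210, so the general income tax governs.

$126,240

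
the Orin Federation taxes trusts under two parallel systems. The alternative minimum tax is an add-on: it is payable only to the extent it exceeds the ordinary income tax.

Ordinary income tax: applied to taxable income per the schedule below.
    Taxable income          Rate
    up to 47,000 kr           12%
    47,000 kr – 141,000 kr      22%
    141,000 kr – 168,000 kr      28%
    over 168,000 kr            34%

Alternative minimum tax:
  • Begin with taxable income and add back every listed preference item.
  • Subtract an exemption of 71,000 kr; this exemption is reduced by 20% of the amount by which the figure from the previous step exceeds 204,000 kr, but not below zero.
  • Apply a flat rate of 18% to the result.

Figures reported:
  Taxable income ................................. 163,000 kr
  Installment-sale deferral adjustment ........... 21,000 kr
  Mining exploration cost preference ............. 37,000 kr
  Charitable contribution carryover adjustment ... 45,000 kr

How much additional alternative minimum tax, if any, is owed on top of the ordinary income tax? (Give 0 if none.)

Ordinary income tax:
  47,000 kr × 12% = 5,640 kr
  94,000 kr × 22% = 20,680 kr
  22,000 kr × 28% = 6,160 kr
  → 32,480 kr

Alternative minimum tax:
  Adjusted income: 163,000 kr + 21,000 kr + 37,000 kr + 45,000 kr = 266,000 kr
  Exemption: 71,000 kr − 20% × (266,000 kr − 204,000 kr) = 71,000 kr − 12,400 kr = 58,600 kr
  Base: 266,000 kr − 58,600 kr = 207,400 kr
  207,400 kr × 18% = 37,332 kr

Excess of alternative minimum tax over ordinary income tax: 37,332 kr − 32,480 kr = 4,852 kr.

4,852 kr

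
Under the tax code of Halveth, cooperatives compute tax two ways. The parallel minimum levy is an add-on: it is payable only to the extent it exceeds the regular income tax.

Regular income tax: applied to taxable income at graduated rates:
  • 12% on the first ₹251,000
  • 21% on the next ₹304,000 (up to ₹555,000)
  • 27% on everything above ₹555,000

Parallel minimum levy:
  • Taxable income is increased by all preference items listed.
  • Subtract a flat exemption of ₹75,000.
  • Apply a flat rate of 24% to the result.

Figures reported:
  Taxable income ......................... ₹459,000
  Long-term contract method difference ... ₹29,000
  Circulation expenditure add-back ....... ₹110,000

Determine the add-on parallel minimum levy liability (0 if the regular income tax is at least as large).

₹51,720

Parallel minimum levy:
  Adjusted income: ₹459,000 + ₹29,000 + ₹110,000 = ₹598,000
  Less exemption ₹75,000 → base ₹523,000
  ₹523,000 × 24% = ₹125,520

Regular income tax:
  ₹251,000 × 12% = ₹30,120
  ₹208,000 × 21% = ₹43,680
  → ₹73,800

Excess of parallel minimum levy over regular income tax: ₹125,520 − ₹73,800 = ₹51,720.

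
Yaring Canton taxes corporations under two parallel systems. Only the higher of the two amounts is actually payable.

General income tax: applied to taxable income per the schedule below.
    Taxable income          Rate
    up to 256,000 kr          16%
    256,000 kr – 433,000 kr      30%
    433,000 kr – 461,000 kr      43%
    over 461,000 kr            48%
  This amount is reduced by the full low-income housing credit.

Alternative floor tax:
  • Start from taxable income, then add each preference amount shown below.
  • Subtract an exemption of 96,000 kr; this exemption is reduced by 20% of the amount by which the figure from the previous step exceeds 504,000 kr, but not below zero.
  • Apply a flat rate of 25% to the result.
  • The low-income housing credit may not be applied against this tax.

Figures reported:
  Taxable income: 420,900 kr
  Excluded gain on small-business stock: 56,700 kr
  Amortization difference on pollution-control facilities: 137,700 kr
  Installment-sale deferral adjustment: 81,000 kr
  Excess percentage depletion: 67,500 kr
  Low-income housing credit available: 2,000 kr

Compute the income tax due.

179,940 kr

Alternative floor tax:
  Adjusted income: 420,900 kr + 56,700 kr + 137,700 kr + 81,000 kr + 67,500 kr = 763,800 kr
  Exemption: 96,000 kr − 20% × (763,800 kr − 504,000 kr) = 96,000 kr − 51,960 kr = 44,040 kr
  Base: 763,800 kr − 44,040 kr = 719,760 kr
  719,760 kr × 25% = 179,940 kr

General income tax:
  256,000 kr × 16% = 40,960 kr
  164,900 kr × 30% = 49,470 kr
  → 90,430 kr
  Less low-income housing credit 2,000 kr → 88,430 kr

179,940 kr > 88,430 kr, so the alternative floor tax is the binding amount.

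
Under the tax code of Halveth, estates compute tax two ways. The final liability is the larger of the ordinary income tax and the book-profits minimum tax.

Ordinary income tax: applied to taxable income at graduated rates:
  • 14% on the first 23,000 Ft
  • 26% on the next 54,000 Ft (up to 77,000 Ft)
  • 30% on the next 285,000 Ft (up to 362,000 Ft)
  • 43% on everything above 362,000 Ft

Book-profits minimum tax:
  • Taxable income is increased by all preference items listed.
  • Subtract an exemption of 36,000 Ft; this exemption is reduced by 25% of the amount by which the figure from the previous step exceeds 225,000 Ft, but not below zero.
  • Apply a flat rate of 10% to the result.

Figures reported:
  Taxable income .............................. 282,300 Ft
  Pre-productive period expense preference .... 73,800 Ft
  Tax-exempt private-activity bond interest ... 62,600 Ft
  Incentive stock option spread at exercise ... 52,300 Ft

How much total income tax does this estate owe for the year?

Ordinary income tax:
  23,000 Ft × 14% = 3,220 Ft
  54,000 Ft × 26% = 14,040 Ft
  205,300 Ft × 30% = 61,590 Ft
  → 78,850 Ft

Book-profits minimum tax:
  Adjusted income: 282,300 Ft + 73,800 Ft + 62,600 Ft + 52,300 Ft = 471,000 Ft
  Exemption: 25% × (471,000 Ft − 225,000 Ft) = 61,500 Ft ≥ 36,000 Ft, so the exemption is fully phased out
  Base: 471,000 Ft − 0 Ft = 471,000 Ft
  471,000 Ft × 10% = 47,100 Ft

78,850 Ft > 47,100 Ft, so the ordinary income tax governs.

78,850 Ft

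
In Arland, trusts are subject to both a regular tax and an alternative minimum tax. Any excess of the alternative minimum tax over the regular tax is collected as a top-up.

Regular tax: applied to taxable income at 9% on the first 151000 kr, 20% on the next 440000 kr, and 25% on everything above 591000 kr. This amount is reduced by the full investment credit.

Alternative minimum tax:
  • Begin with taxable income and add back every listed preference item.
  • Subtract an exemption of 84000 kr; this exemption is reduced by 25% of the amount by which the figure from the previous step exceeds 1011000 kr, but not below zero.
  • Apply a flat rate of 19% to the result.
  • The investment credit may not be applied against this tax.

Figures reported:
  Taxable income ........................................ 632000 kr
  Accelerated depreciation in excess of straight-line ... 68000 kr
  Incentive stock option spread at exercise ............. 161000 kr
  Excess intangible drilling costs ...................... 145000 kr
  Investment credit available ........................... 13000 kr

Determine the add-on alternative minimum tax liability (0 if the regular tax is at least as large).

Alternative minimum tax:
  Adjusted income: 632000 kr + 68000 kr + 161000 kr + 145000 kr = 1006000 kr
  Exemption: 1006000 kr ≤ 1011000 kr, so full 84000 kr applies
  Base: 1006000 kr − 84000 kr = 922000 kr
  922000 kr × 19% = 175180 kr

Regular tax:
  151000 kr × 9% = 13590 kr
  440000 kr × 20% = 88000 kr
  41000 kr × 25% = 10250 kr
  → 111840 kr
  Less investment credit 13000 kr → 98840 kr

Excess of alternative minimum tax over regular tax: 175180 kr − 98840 kr = 76340 kr.

76340 kr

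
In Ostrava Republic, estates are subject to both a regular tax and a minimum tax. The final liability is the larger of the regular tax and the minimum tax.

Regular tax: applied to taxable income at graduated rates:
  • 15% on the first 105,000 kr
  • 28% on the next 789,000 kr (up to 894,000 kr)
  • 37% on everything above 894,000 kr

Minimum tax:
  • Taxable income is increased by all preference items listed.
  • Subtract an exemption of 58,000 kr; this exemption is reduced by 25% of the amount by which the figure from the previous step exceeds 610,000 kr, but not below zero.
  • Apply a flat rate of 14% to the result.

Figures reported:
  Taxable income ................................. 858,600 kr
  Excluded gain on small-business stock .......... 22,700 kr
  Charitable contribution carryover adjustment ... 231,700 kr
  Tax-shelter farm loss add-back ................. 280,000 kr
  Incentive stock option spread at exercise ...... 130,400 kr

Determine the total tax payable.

226,758 kr

Regular tax:
  105,000 kr × 15% = 15,750 kr
  753,600 kr × 28% = 211,008 kr
  → 226,758 kr

Minimum tax:
  Adjusted income: 858,600 kr + 22,700 kr + 231,700 kr + 280,000 kr + 130,400 kr = 1,523,400 kr
  Exemption: 25% × (1,523,400 kr − 610,000 kr) = 228,350 kr ≥ 58,000 kr, so the exemption is fully phased out
  Base: 1,523,400 kr − 0 kr = 1,523,400 kr
  1,523,400 kr × 14% = 213,276 kr

226,758 kr > 213,276 kr, so the regular tax governs.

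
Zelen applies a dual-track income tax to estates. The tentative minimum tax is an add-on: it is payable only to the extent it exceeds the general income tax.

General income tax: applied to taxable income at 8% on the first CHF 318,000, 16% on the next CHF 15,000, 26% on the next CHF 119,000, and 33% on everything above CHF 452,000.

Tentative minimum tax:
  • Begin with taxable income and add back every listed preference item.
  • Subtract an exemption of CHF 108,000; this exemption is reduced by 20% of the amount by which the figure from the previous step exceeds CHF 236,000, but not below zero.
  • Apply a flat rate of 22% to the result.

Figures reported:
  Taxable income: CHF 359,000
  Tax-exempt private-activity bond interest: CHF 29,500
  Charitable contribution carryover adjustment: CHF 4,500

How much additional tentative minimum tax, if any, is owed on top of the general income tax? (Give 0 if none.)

CHF 35,008

Tentative minimum tax:
  Adjusted income: CHF 359,000 + CHF 29,500 + CHF 4,500 = CHF 393,000
  Exemption: CHF 108,000 − 20% × (CHF 393,000 − CHF 236,000) = CHF 108,000 − CHF 31,400 = CHF 76,600
  Base: CHF 393,000 − CHF 76,600 = CHF 316,400
  CHF 316,400 × 22% = CHF 69,608

General income tax:
  CHF 318,000 × 8% = CHF 25,440
  CHF 15,000 × 16% = CHF 2,400
  CHF 26,000 × 26% = CHF 6,760
  → CHF 34,600

Excess of tentative minimum tax over general income tax: CHF 69,608 − CHF 34,600 = CHF 35,008.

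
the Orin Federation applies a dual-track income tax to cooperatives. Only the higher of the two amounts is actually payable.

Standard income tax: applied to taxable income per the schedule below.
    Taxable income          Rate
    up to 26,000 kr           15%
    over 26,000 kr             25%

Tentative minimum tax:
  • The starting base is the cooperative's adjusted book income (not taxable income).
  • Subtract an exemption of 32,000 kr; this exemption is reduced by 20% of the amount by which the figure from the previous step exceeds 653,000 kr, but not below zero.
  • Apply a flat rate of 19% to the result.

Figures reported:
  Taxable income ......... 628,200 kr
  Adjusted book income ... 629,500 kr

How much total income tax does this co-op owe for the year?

Tentative minimum tax:
  Base (adjusted book income): 629,500 kr
  Exemption: 629,500 kr ≤ 653,000 kr, so full 32,000 kr applies
  Base: 629,500 kr − 32,000 kr = 597,500 kr
  597,500 kr × 19% = 113,525 kr

Standard income tax:
  26,000 kr × 15% = 3,900 kr
  602,200 kr × 25% = 150,550 kr
  → 154,450 kr

154,450 kr > 113,525 kr, so the standard income tax governs.

154,450 kr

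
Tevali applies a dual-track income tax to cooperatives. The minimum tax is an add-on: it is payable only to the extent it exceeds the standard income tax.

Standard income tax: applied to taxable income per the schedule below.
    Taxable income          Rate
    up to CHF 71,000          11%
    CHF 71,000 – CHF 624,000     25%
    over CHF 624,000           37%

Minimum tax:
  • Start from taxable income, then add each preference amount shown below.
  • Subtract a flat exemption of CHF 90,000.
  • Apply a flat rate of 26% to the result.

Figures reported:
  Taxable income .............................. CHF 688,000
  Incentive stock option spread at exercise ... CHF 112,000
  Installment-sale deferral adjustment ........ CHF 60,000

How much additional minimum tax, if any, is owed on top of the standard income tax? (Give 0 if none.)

CHF 30,460

Standard income tax:
  CHF 71,000 × 11% = CHF 7,810
  CHF 553,000 × 25% = CHF 138,250
  CHF 64,000 × 37% = CHF 23,680
  → CHF 169,740

Minimum tax:
  Adjusted income: CHF 688,000 + CHF 112,000 + CHF 60,000 = CHF 860,000
  Less exemption CHF 90,000 → base CHF 770,000
  CHF 770,000 × 26% = CHF 200,200

Excess of minimum tax over standard income tax: CHF 200,200 − CHF 169,740 = CHF 30,460.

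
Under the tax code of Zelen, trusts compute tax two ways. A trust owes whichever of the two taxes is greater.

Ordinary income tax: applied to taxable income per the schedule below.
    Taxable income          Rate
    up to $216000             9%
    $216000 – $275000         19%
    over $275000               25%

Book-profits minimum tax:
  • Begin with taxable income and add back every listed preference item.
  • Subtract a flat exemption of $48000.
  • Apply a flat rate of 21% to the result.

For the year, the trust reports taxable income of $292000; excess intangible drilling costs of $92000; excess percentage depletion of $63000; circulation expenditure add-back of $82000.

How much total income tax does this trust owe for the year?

$101010

Book-profits minimum tax:
  Adjusted income: $292000 + $92000 + $63000 + $82000 = $529000
  Less exemption $48000 → base $481000
  $481000 × 21% = $101010

Ordinary income tax:
  $216000 × 9% = $19440
  $59000 × 19% = $11210
  $17000 × 25% = $4250
  → $34900

$101010 > $34900, so the book-profits minimum tax is the binding amount.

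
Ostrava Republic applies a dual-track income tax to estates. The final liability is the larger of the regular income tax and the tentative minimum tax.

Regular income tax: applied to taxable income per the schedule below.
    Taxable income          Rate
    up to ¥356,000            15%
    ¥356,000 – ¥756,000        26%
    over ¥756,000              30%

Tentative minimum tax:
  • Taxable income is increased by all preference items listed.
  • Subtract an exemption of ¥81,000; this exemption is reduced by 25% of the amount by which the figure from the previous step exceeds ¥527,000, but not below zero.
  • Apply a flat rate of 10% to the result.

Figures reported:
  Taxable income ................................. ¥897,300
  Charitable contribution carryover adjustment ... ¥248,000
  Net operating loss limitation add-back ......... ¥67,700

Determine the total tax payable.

¥199,790

Tentative minimum tax:
  Adjusted income: ¥897,300 + ¥248,000 + ¥67,700 = ¥1,213,000
  Exemption: 25% × (¥1,213,000 − ¥527,000) = ¥171,500 ≥ ¥81,000, so the exemption is fully phased out
  Base: ¥1,213,000 − ¥0 = ¥1,213,000
  ¥1,213,000 × 10% = ¥121,300

Regular income tax:
  ¥356,000 × 15% = ¥53,400
  ¥400,000 × 26% = ¥104,000
  ¥141,300 × 30% = ¥42,390
  → ¥199,790

¥199,790 > ¥121,300, so the regular income tax governs.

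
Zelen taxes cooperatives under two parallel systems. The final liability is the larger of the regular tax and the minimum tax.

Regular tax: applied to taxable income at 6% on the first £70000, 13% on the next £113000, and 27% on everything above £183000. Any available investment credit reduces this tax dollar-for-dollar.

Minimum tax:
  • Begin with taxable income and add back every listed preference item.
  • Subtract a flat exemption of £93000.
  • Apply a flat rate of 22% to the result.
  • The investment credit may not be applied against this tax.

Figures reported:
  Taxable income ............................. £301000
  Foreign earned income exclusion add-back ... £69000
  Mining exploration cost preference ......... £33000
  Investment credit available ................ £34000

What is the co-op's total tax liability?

Minimum tax:
  Adjusted income: £301000 + £69000 + £33000 = £403000
  Less exemption £93000 → base £310000
  £310000 × 22% = £68200

Regular tax:
  £70000 × 6% = £4200
  £113000 × 13% = £14690
  £118000 × 27% = £31860
  → £50750
  Less investment credit £34000 → £16750

£68200 > £16750, so the minimum tax is the binding amount.

£68200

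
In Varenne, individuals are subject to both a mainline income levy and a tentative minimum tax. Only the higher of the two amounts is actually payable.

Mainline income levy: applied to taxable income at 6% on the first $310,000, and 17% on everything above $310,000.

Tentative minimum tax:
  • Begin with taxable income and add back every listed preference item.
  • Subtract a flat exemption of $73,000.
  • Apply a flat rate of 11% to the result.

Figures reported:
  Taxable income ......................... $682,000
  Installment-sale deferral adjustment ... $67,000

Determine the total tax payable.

$81,840

Mainline income levy:
  $310,000 × 6% = $18,600
  $372,000 × 17% = $63,240
  → $81,840

Tentative minimum tax:
  Adjusted income: $682,000 + $67,000 = $749,000
  Less exemption $73,000 → base $676,000
  $676,000 × 11% = $74,360

$81,840 > $74,360, so the mainline income levy governs.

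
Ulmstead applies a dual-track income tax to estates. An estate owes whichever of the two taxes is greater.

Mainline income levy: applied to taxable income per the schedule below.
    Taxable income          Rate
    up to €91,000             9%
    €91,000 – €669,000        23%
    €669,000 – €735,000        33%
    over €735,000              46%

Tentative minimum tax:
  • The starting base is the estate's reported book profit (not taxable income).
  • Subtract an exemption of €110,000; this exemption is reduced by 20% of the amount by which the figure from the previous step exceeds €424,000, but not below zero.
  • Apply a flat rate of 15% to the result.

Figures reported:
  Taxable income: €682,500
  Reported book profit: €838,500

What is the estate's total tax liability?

Mainline income levy:
  €91,000 × 9% = €8,190
  €578,000 × 23% = €132,940
  €13,500 × 33% = €4,455
  → €145,585

Tentative minimum tax:
  Base (reported book profit): €838,500
  Exemption: €110,000 − 20% × (€838,500 − €424,000) = €110,000 − €82,900 = €27,100
  Base: €838,500 − €27,100 = €811,400
  €811,400 × 15% = €121,710

€145,585 > €121,710, so the mainline income levy governs.

€145,585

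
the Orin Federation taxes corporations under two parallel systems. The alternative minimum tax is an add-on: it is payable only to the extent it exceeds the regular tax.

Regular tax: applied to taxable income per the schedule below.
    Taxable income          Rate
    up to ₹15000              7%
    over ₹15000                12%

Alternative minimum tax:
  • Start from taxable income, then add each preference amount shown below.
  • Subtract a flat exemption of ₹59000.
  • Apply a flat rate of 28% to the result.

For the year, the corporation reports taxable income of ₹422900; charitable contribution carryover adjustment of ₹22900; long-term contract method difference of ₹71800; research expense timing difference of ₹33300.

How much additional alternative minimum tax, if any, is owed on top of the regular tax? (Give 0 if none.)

Regular tax:
  ₹15000 × 7% = ₹1050
  ₹407900 × 12% = ₹48948
  → ₹49998

Alternative minimum tax:
  Adjusted income: ₹422900 + ₹22900 + ₹71800 + ₹33300 = ₹550900
  Less exemption ₹59000 → base ₹491900
  ₹491900 × 28% = ₹137732

Excess of alternative minimum tax over regular tax: ₹137732 − ₹49998 = ₹87734.

₹87734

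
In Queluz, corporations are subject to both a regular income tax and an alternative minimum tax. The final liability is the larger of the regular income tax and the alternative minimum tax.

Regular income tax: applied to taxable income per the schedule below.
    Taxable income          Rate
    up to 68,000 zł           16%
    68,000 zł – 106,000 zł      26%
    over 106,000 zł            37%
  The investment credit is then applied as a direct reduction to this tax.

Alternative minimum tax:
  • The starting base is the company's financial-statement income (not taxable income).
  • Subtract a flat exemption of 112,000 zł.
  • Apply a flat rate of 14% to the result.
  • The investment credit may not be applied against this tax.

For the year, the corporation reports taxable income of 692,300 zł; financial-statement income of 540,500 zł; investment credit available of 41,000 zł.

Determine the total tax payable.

196,691 zł

Regular income tax:
  68,000 zł × 16% = 10,880 zł
  38,000 zł × 26% = 9,880 zł
  586,300 zł × 37% = 216,931 zł
  → 237,691 zł
  Less investment credit 41,000 zł → 196,691 zł

Alternative minimum tax:
  Base (financial-statement income): 540,500 zł
  Less exemption 112,000 zł → base 428,500 zł
  428,500 zł × 14% = 59,990 zł

196,691 zł > 59,990 zł, so the regular income tax governs.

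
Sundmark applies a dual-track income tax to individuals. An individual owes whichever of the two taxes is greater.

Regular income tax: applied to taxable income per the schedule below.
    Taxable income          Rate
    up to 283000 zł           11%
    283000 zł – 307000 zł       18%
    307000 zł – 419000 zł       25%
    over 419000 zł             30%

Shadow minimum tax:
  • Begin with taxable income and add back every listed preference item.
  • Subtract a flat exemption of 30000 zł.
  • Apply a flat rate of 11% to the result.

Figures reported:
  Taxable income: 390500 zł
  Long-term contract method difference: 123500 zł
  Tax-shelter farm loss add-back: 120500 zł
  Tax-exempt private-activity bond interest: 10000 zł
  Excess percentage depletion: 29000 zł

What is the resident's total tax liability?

Shadow minimum tax:
  Adjusted income: 390500 zł + 123500 zł + 120500 zł + 10000 zł + 29000 zł = 673500 zł
  Less exemption 30000 zł → base 643500 zł
  643500 zł × 11% = 70785 zł

Regular income tax:
  283000 zł × 11% = 31130 zł
  24000 zł × 18% = 4320 zł
  83500 zł × 25% = 20875 zł
  → 56325 zł

70785 zł > 56325 zł, so the shadow minimum tax is the binding amount.

70785 zł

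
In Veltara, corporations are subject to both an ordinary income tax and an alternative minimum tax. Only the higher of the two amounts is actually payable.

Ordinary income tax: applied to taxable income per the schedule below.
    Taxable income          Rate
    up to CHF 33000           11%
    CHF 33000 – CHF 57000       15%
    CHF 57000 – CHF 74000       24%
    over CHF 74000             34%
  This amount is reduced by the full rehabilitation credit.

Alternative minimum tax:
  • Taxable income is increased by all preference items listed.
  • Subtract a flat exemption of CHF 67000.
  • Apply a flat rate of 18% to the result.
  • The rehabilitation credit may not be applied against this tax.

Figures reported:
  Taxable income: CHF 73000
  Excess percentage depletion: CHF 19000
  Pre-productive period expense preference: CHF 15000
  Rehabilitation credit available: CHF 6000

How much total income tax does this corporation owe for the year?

CHF 7200

Ordinary income tax:
  CHF 33000 × 11% = CHF 3630
  CHF 24000 × 15% = CHF 3600
  CHF 16000 × 24% = CHF 3840
  → CHF 11070
  Less rehabilitation credit CHF 6000 → CHF 5070

Alternative minimum tax:
  Adjusted income: CHF 73000 + CHF 19000 + CHF 15000 = CHF 107000
  Less exemption CHF 67000 → base CHF 40000
  CHF 40000 × 18% = CHF 7200

CHF 7200 > CHF 5070, so the alternative minimum tax is the binding amount.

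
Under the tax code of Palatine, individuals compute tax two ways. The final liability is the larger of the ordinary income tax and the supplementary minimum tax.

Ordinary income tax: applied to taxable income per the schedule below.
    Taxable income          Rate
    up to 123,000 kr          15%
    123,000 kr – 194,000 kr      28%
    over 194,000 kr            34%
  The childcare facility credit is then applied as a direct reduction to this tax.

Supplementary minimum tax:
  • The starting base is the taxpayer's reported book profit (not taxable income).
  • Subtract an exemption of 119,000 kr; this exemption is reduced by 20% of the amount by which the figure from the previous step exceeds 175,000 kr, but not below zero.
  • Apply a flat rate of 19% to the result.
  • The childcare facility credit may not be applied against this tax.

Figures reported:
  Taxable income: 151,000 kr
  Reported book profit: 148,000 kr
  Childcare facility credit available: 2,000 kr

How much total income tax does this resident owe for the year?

Ordinary income tax:
  123,000 kr × 15% = 18,450 kr
  28,000 kr × 28% = 7,840 kr
  → 26,290 kr
  Less childcare facility credit 2,000 kr → 24,290 kr

Supplementary minimum tax:
  Base (reported book profit): 148,000 kr
  Exemption: 148,000 kr ≤ 175,000 kr, so full 119,000 kr applies
  Base: 148,000 kr − 119,000 kr = 29,000 kr
  29,000 kr × 19% = 5,510 kr

24,290 kr > 5,510 kr, so the ordinary income tax governs.

24,290 kr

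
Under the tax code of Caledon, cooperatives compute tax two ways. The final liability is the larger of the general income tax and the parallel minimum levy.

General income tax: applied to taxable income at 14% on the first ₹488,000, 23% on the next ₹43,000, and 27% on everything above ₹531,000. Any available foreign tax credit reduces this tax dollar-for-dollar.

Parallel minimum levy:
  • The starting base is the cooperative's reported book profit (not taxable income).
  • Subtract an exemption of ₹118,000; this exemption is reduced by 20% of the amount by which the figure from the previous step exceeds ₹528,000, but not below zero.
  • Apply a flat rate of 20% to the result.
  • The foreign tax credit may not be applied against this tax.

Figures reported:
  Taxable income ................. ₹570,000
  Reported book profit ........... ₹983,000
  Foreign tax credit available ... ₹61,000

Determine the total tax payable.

General income tax:
  ₹488,000 × 14% = ₹68,320
  ₹43,000 × 23% = ₹9,890
  ₹39,000 × 27% = ₹10,530
  → ₹88,740
  Less foreign tax credit ₹61,000 → ₹27,740

Parallel minimum levy:
  Base (reported book profit): ₹983,000
  Exemption: ₹118,000 − 20% × (₹983,000 − ₹528,000) = ₹118,000 − ₹91,000 = ₹27,000
  Base: ₹983,000 − ₹27,000 = ₹956,000
  ₹956,000 × 20% = ₹191,200

₹191,200 > ₹27,740, so the parallel minimum levy is the binding amount.

₹191,200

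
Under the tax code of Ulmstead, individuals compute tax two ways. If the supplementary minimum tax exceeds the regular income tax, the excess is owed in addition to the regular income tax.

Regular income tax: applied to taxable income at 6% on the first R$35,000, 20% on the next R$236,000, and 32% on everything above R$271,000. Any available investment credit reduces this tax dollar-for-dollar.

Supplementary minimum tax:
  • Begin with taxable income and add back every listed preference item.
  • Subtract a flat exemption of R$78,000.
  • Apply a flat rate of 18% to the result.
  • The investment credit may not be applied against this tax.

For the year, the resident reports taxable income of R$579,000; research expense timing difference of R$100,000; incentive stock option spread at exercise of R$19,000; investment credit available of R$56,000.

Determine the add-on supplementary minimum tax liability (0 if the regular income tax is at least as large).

R$19,740

Regular income tax:
  R$35,000 × 6% = R$2,100
  R$236,000 × 20% = R$47,200
  R$308,000 × 32% = R$98,560
  → R$147,860
  Less investment credit R$56,000 → R$91,860

Supplementary minimum tax:
  Adjusted income: R$579,000 + R$100,000 + R$19,000 = R$698,000
  Less exemption R$78,000 → base R$620,000
  R$620,000 × 18% = R$111,600

Excess of supplementary minimum tax over regular income tax: R$111,600 − R$91,860 = R$19,740.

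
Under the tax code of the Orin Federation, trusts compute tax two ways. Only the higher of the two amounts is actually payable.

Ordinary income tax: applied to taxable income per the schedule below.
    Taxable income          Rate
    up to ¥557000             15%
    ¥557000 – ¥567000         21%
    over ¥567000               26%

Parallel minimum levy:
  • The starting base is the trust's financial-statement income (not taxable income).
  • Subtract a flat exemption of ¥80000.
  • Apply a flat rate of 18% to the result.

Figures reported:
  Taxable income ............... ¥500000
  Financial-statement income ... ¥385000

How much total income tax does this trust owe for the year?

¥75000

Parallel minimum levy:
  Base (financial-statement income): ¥385000
  Less exemption ¥80000 → base ¥305000
  ¥305000 × 18% = ¥54900

Ordinary income tax:
  ¥500000 × 15% = ¥75000

¥75000 > ¥54900, so the ordinary income tax governs.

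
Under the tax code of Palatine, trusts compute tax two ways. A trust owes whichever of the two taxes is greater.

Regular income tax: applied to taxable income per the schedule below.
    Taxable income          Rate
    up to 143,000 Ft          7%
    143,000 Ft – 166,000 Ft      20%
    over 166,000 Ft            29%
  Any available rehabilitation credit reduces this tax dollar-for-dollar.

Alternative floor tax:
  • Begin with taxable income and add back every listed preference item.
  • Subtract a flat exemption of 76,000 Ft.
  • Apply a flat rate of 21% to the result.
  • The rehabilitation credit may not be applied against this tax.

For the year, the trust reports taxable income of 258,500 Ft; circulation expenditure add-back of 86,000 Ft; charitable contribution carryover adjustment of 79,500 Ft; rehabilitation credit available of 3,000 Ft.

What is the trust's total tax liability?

73,080 Ft

Regular income tax:
  143,000 Ft × 7% = 10,010 Ft
  23,000 Ft × 20% = 4,600 Ft
  92,500 Ft × 29% = 26,825 Ft
  → 41,435 Ft
  Less rehabilitation credit 3,000 Ft → 38,435 Ft

Alternative floor tax:
  Adjusted income: 258,500 Ft + 86,000 Ft + 79,500 Ft = 424,000 Ft
  Less exemption 76,000 Ft → base 348,000 Ft
  348,000 Ft × 21% = 73,080 Ft

73,080 Ft > 38,435 Ft, so the alternative floor tax is the binding amount.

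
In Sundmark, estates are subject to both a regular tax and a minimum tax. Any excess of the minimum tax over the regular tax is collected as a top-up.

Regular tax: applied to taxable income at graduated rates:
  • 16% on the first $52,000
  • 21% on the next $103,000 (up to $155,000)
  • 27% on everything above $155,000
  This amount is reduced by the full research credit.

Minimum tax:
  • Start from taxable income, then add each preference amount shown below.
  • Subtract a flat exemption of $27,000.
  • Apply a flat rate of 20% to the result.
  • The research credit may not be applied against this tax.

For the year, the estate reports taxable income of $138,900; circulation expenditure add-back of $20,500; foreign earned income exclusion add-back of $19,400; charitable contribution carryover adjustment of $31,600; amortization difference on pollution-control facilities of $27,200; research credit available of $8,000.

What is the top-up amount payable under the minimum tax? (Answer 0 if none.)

Minimum tax:
  Adjusted income: $138,900 + $20,500 + $19,400 + $31,600 + $27,200 = $237,600
  Less exemption $27,000 → base $210,600
  $210,600 × 20% = $42,120

Regular tax:
  $52,000 × 16% = $8,320
  $86,900 × 21% = $18,249
  → $26,569
  Less research credit $8,000 → $18,569

Excess of minimum tax over regular tax: $42,120 − $18,569 = $23,551.

$23,551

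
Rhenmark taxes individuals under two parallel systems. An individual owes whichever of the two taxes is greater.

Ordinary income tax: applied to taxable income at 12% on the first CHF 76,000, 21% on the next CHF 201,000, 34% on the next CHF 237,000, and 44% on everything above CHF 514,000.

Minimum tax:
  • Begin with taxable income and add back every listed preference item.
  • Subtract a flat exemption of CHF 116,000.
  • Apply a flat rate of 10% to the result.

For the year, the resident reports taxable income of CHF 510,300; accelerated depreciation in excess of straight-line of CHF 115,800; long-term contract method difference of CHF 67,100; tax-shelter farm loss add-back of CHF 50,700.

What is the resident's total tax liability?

CHF 130,652

Ordinary income tax:
  CHF 76,000 × 12% = CHF 9,120
  CHF 201,000 × 21% = CHF 42,210
  CHF 233,300 × 34% = CHF 79,322
  → CHF 130,652

Minimum tax:
  Adjusted income: CHF 510,300 + CHF 115,800 + CHF 67,100 + CHF 50,700 = CHF 743,900
  Less exemption CHF 116,000 → base CHF 627,900
  CHF 627,900 × 10% = CHF 62,790

CHF 130,652 > CHF 62,790, so the ordinary income tax governs.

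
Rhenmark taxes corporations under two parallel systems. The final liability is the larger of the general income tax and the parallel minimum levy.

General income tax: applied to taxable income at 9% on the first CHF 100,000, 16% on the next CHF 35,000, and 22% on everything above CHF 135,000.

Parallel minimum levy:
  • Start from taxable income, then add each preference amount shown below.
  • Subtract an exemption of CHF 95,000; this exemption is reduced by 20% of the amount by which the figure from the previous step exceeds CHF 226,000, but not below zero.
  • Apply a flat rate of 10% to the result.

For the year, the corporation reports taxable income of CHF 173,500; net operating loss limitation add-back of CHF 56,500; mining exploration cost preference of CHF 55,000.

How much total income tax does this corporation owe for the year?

Parallel minimum levy:
  Adjusted income: CHF 173,500 + CHF 56,500 + CHF 55,000 = CHF 285,000
  Exemption: CHF 95,000 − 20% × (CHF 285,000 − CHF 226,000) = CHF 95,000 − CHF 11,800 = CHF 83,200
  Base: CHF 285,000 − CHF 83,200 = CHF 201,800
  CHF 201,800 × 10% = CHF 20,180

General income tax:
  CHF 100,000 × 9% = CHF 9,000
  CHF 35,000 × 16% = CHF 5,600
  CHF 38,500 × 22% = CHF 8,470
  → CHF 23,070

CHF 23,070 > CHF 20,180, so the general income tax governs.

CHF 23,070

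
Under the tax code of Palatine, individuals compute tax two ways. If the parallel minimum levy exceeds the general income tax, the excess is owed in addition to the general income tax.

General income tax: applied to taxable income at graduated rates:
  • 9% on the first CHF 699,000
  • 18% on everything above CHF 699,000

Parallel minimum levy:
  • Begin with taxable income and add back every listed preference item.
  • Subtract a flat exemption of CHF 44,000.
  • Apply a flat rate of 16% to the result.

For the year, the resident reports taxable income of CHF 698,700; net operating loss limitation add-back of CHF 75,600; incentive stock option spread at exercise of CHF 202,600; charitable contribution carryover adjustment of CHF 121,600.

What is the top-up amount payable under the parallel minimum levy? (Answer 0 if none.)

CHF 105,837

Parallel minimum levy:
  Adjusted income: CHF 698,700 + CHF 75,600 + CHF 202,600 + CHF 121,600 = CHF 1,098,500
  Less exemption CHF 44,000 → base CHF 1,054,500
  CHF 1,054,500 × 16% = CHF 168,720

General income tax:
  CHF 698,700 × 9% = CHF 62,883

Excess of parallel minimum levy over general income tax: CHF 168,720 − CHF 62,883 = CHF 105,837.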